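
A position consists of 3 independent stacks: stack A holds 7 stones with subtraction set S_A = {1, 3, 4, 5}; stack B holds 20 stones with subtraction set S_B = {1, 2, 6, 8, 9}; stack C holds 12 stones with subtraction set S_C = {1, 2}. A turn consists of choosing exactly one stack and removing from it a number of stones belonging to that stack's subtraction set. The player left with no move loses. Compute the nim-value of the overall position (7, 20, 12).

0

Stack A, S = {1, 3, 4, 5}:
n : 0 1 2 3 4 5 6 7
G : 0 1 0 1 2 3 2 3
G_A(7) = 3.
Stack B, S = {1, 2, 6, 8, 9}:
n :  0  1  2  3  4  5  6  7  8  9 10 11 12 13 14 15 16 17 18 19 20
G :  0  1  2  0  1  2  3  0  1  2  0  1  2  3  0  1  2  0  1  2  3
G_B(20) = 3.
Stack C, S = {1, 2}:
G(0) = 0
G(1) = mex{0} = 1
G(2) = mex{1,0} = 2
G(3) = mex{2,1} = 0
G(4) = mex{0,2} = 1
G(5) = mex{1,0} = 2
G(6) = mex{2,1} = 0
G(7) = mex{0,2} = 1
G(8) = mex{1,0} = 2
G(9) = mex{2,1} = 0
G(10) = mex{0,2} = 1
G(11) = mex{1,0} = 2
G(12) = mex{2,1} = 0
G_C(12) = 0.
Combined Grundy value = 3 ⊕ 3 ⊕ 0 = 0.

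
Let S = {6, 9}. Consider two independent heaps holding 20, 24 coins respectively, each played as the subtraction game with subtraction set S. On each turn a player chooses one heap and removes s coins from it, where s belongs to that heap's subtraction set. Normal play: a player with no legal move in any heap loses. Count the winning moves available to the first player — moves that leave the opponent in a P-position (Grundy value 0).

All heaps use S = {6, 9}:
n :  0  1  2  3  4  5  6  7  8  9 10 11 12 13 14 15 16 17 18 19 20 21 22 23 24
G :  0  0  0  0  0  0  1  1  1  1  1  1  2  2  2  0  0  0  0  0  0  1  1  1  1
Heap A: G(20) = 0.
Heap B: G(24) = 1.
Combined Grundy value = 0 ⊕ 1 = 1.
A winning move leaves total XOR = 0, i.e. changes one component's Grundy value g to g ⊕ X where X is the current total.
Heap A: need g' = 0⊕1 = 1. Options: 20−6→G=2, 20−9→G=1. Hits: 1.
Heap B: need g' = 1⊕1 = 0. Options: 24−6→G=0, 24−9→G=0. Hits: 2.

3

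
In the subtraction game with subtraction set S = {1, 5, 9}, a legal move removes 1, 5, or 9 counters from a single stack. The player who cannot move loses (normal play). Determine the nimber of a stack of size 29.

1

G(0) = 0
G(1) = mex{0} = 1
G(2) = mex{1} = 0
G(3) = mex{0} = 1
G(4) = mex{1} = 0
G(5) = mex{0,0} = 1
G(6) = mex{1,1} = 0
G(7) = mex{0,0} = 1
G(8) = mex{1,1} = 0
G(9) = mex{0,0,0} = 1
G(10) = mex{1,1,1} = 0
G(11) = mex{0,0,0} = 1
G(12) = mex{1,1,1} = 0
G(13) = mex{0,0,0} = 1
G(14) = mex{1,1,1} = 0
G(15) = mex{0,0,0} = 1
G(16) = mex{1,1,1} = 0
G(17) = mex{0,0,0} = 1
G(18) = mex{1,1,1} = 0
G(19) = mex{0,0,0} = 1
G(20) = mex{1,1,1} = 0
G(21) = mex{0,0,0} = 1
G(22) = mex{1,1,1} = 0
G(23) = mex{0,0,0} = 1
G(24) = mex{1,1,1} = 0
G(25) = mex{0,0,0} = 1
G(26) = mex{1,1,1} = 0
G(27) = mex{0,0,0} = 1
G(28) = mex{1,1,1} = 0
G(29) = mex{0,0,0} = 1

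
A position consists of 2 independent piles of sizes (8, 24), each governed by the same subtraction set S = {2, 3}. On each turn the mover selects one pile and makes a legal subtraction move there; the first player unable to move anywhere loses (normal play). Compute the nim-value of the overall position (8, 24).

All piles use S = {2, 3}:
n :  0  1  2  3  4  5  6  7  8  9 10 11 12 13 14 15 16 17 18 19 20 21 22 23 24
G :  0  0  1  1  2  0  0  1  1  2  0  0  1  1  2  0  0  1  1  2  0  0  1  1  2
Pile A: G(8) = 1.
Pile B: G(24) = 2.
Combined Grundy value = 1 ⊕ 2 = 3.

3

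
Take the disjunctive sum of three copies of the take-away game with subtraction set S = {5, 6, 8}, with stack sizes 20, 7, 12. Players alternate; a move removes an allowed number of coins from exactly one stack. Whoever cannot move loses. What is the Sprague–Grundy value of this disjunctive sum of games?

2

All stacks use S = {5, 6, 8}:
G(0) = 0
G(1) = mex{} = 0
G(2) = mex{} = 0
G(3) = mex{} = 0
G(4) = mex{} = 0
G(5) = mex{0} = 1
G(6) = mex{0,0} = 1
G(7) = mex{0,0} = 1
G(8) = mex{0,0,0} = 1
G(9) = mex{0,0,0} = 1
G(10) = mex{1,0,0} = 2
G(11) = mex{1,1,0} = 2
G(12) = mex{1,1,0} = 2
G(13) = mex{1,1,1} = 0
G(14) = mex{1,1,1} = 0
G(15) = mex{2,1,1} = 0
G(16) = mex{2,2,1} = 0
G(17) = mex{2,2,1} = 0
G(18) = mex{0,2,2} = 1
G(19) = mex{0,0,2} = 1
G(20) = mex{0,0,2} = 1
Stack A: G(20) = 1.
Stack B: G(7) = 1.
Stack C: G(12) = 2.
Combined Grundy value = 1 ⊕ 1 ⊕ 2 = 2.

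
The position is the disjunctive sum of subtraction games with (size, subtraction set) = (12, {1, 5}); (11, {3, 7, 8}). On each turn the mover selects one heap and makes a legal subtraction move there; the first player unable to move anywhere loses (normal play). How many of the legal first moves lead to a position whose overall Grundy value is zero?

Heap A, S = {1, 5}:
G(0) = 0
G(1) = mex{0} = 1
G(2) = mex{1} = 0
G(3) = mex{0} = 1
G(4) = mex{1} = 0
G(5) = mex{0,0} = 1
G(6) = mex{1,1} = 0
G(7) = mex{0,0} = 1
G(8) = mex{1,1} = 0
G(9) = mex{0,0} = 1
G(10) = mex{1,1} = 0
G(11) = mex{0,0} = 1
G(12) = mex{1,1} = 0
G_A(12) = 0.
Heap B, S = {3, 7, 8}:
G(0) = 0
G(1) = mex{} = 0
G(2) = mex{} = 0
G(3) = mex{0} = 1
G(4) = mex{0} = 1
G(5) = mex{0} = 1
G(6) = mex{1} = 0
G(7) = mex{1,0} = 2
G(8) = mex{1,0,0} = 2
G(9) = mex{0,0,0} = 1
G(10) = mex{2,1,0} = 3
G(11) = mex{2,1,1} = 0
G_B(11) = 0.
Combined Grundy value = 0 ⊕ 0 = 0.
A winning move leaves total XOR = 0, i.e. changes one component's Grundy value g to g ⊕ X where X is the current total.
Heap A: target g' = 0⊕0 = 0, but every legal move changes the Grundy value (mex property), so 0 moves.
Heap B: target g' = 0⊕0 = 0, but every legal move changes the Grundy value (mex property), so 0 moves.

0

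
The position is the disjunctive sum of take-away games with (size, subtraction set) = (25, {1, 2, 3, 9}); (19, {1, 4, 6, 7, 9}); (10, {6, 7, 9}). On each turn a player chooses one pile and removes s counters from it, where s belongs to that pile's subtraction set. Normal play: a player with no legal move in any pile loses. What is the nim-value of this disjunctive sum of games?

Pile A, S = {1, 2, 3, 9}:
G(0) = 0
G(1) = mex{0} = 1
G(2) = mex{1,0} = 2
G(3) = mex{2,1,0} = 3
G(4) = mex{3,2,1} = 0
G(5) = mex{0,3,2} = 1
G(6) = mex{1,0,3} = 2
G(7) = mex{2,1,0} = 3
G(8) = mex{3,2,1} = 0
G(9) = mex{0,3,2,0} = 1
G(10) = mex{1,0,3,1} = 2
G(11) = mex{2,1,0,2} = 3
G(12) = mex{3,2,1,3} = 0
G(13) = mex{0,3,2,0} = 1
G(14) = mex{1,0,3,1} = 2
G(15) = mex{2,1,0,2} = 3
G(16) = mex{3,2,1,3} = 0
G(17) = mex{0,3,2,0} = 1
G(18) = mex{1,0,3,1} = 2
G(19) = mex{2,1,0,2} = 3
G(20) = mex{3,2,1,3} = 0
G(21) = mex{0,3,2,0} = 1
G(22) = mex{1,0,3,1} = 2
G(23) = mex{2,1,0,2} = 3
G(24) = mex{3,2,1,3} = 0
G(25) = mex{0,3,2,0} = 1
G_A(25) = 1.
Pile B, S = {1, 4, 6, 7, 9}:
G(0) = 0
G(1) = mex{0} = 1
G(2) = mex{1} = 0
G(3) = mex{0} = 1
G(4) = mex{1,0} = 2
G(5) = mex{2,1} = 0
G(6) = mex{0,0,0} = 1
G(7) = mex{1,1,1,0} = 2
G(8) = mex{2,2,0,1} = 3
G(9) = mex{3,0,1,0,0} = 2
G(10) = mex{2,1,2,1,1} = 0
G(11) = mex{0,2,0,2,0} = 1
G(12) = mex{1,3,1,0,1} = 2
G(13) = mex{2,2,2,1,2} = 0
G(14) = mex{0,0,3,2,0} = 1
G(15) = mex{1,1,2,3,1} = 0
G(16) = mex{0,2,0,2,2} = 1
G(17) = mex{1,0,1,0,3} = 2
G(18) = mex{2,1,2,1,2} = 0
G(19) = mex{0,0,0,2,0} = 1
G_B(19) = 1.
Pile C, S = {6, 7, 9}:
n :  0  1  2  3  4  5  6  7  8  9 10
G :  0  0  0  0  0  0  1  1  1  1  1
G_C(10) = 1.
Combined Grundy value = 1 ⊕ 1 ⊕ 1 = 1.

1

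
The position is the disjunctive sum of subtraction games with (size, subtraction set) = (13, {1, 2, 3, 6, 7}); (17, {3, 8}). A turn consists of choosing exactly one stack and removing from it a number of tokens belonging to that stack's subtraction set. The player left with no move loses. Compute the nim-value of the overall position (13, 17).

1

Stack A, S = {1, 2, 3, 6, 7}:
G(0) = 0
G(1) = mex{0} = 1
G(2) = mex{1,0} = 2
G(3) = mex{2,1,0} = 3
G(4) = mex{3,2,1} = 0
G(5) = mex{0,3,2} = 1
G(6) = mex{1,0,3,0} = 2
G(7) = mex{2,1,0,1,0} = 3
G(8) = mex{3,2,1,2,1} = 0
G(9) = mex{0,3,2,3,2} = 1
G(10) = mex{1,0,3,0,3} = 2
G(11) = mex{2,1,0,1,0} = 3
G(12) = mex{3,2,1,2,1} = 0
G(13) = mex{0,3,2,3,2} = 1
G_A(13) = 1.
Stack B, S = {3, 8}:
G(0) = 0
G(1) = mex{} = 0
G(2) = mex{} = 0
G(3) = mex{0} = 1
G(4) = mex{0} = 1
G(5) = mex{0} = 1
G(6) = mex{1} = 0
G(7) = mex{1} = 0
G(8) = mex{1,0} = 2
G(9) = mex{0,0} = 1
G(10) = mex{0,0} = 1
G(11) = mex{2,1} = 0
G(12) = mex{1,1} = 0
G(13) = mex{1,1} = 0
G(14) = mex{0,0} = 1
G(15) = mex{0,0} = 1
G(16) = mex{0,2} = 1
G(17) = mex{1,1} = 0
G_B(17) = 0.
Combined Grundy value = 1 ⊕ 0 = 1.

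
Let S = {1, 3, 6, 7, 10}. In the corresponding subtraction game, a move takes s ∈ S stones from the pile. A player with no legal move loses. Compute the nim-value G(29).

1

n :  0  1  2  3  4  5  6  7  8  9 10 11 12 13 14 15 16 17 18 19 20 21 22 23 24 25 26 27 28 29
G :  0  1  0  1  0  1  2  3  2  3  2  3  4  0  1  0  1  0  1  2  3  2  3  2  3  4  0  1  0  1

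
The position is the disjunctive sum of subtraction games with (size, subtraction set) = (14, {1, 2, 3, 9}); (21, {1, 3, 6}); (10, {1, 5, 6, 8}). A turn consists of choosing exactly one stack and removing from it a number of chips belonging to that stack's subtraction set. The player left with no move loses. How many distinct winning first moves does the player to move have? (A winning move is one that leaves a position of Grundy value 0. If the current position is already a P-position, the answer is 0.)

Stack A, S = {1, 2, 3, 9}:
G(0) = 0
G(1) = mex{0} = 1
G(2) = mex{1,0} = 2
G(3) = mex{2,1,0} = 3
G(4) = mex{3,2,1} = 0
G(5) = mex{0,3,2} = 1
G(6) = mex{1,0,3} = 2
G(7) = mex{2,1,0} = 3
G(8) = mex{3,2,1} = 0
G(9) = mex{0,3,2,0} = 1
G(10) = mex{1,0,3,1} = 2
G(11) = mex{2,1,0,2} = 3
G(12) = mex{3,2,1,3} = 0
G(13) = mex{0,3,2,0} = 1
G(14) = mex{1,0,3,1} = 2
G_A(14) = 2.
Stack B, S = {1, 3, 6}:
n :  0  1  2  3  4  5  6  7  8  9 10 11 12 13 14 15 16 17 18 19 20 21
G :  0  1  0  1  0  1  2  3  2  0  1  0  1  0  1  2  3  2  0  1  0  1
G_B(21) = 1.
Stack C, S = {1, 5, 6, 8}:
n :  0  1  2  3  4  5  6  7  8  9 10
G :  0  1  0  1  0  1  2  3  2  3  2
G_C(10) = 2.
Combined Grundy value = 2 ⊕ 1 ⊕ 2 = 1.
A winning move leaves total XOR = 0, i.e. changes one component's Grundy value g to g ⊕ X where X is the current total.
Stack A: need g' = 2⊕1 = 3. Options: 14−1→G=1, 14−2→G=0, 14−3→G=3, 14−9→G=1. Hits: 1.
Stack B: need g' = 1⊕1 = 0. Options: 21−1→G=0, 21−3→G=0, 21−6→G=2. Hits: 2.
Stack C: need g' = 2⊕1 = 3. Options: 10−1→G=3, 10−5→G=1, 10−6→G=0, 10−8→G=0. Hits: 1.

4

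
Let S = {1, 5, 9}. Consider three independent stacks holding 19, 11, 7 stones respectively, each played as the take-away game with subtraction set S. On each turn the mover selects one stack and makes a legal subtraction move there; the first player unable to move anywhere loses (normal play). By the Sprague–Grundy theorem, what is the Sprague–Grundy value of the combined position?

All stacks use S = {1, 5, 9}:
n :  0  1  2  3  4  5  6  7  8  9 10 11 12 13 14 15 16 17 18 19
G :  0  1  0  1  0  1  0  1  0  1  0  1  0  1  0  1  0  1  0  1
Stack A: G(19) = 1.
Stack B: G(11) = 1.
Stack C: G(7) = 1.
Combined Grundy value = 1 ⊕ 1 ⊕ 1 = 1.

1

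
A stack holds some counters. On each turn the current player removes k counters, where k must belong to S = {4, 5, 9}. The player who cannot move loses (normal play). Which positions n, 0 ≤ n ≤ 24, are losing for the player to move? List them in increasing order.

G(0) = 0
G(1) = mex{} = 0
G(2) = mex{} = 0
G(3) = mex{} = 0
G(4) = mex{0} = 1
G(5) = mex{0,0} = 1
G(6) = mex{0,0} = 1
G(7) = mex{0,0} = 1
G(8) = mex{1,0} = 2
G(9) = mex{1,1,0} = 2
G(10) = mex{1,1,0} = 2
G(11) = mex{1,1,0} = 2
G(12) = mex{2,1,0} = 3
G(13) = mex{2,2,1} = 0
G(14) = mex{2,2,1} = 0
G(15) = mex{2,2,1} = 0
G(16) = mex{3,2,1} = 0
G(17) = mex{0,3,2} = 1
G(18) = mex{0,0,2} = 1
G(19) = mex{0,0,2} = 1
G(20) = mex{0,0,2} = 1
G(21) = mex{1,0,3} = 2
G(22) = mex{1,1,0} = 2
G(23) = mex{1,1,0} = 2
G(24) = mex{1,1,0} = 2
P-positions are exactly the n with G(n) = 0.

0, 1, 2, 3, 13, 14, 15, 16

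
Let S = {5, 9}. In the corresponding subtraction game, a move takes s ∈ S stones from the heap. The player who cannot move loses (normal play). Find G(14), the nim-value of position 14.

0

G(0) = 0
G(1) = mex{} = 0
G(2) = mex{} = 0
G(3) = mex{} = 0
G(4) = mex{} = 0
G(5) = mex{0} = 1
G(6) = mex{0} = 1
G(7) = mex{0} = 1
G(8) = mex{0} = 1
G(9) = mex{0,0} = 1
G(10) = mex{1,0} = 2
G(11) = mex{1,0} = 2
G(12) = mex{1,0} = 2
G(13) = mex{1,0} = 2
G(14) = mex{1,1} = 0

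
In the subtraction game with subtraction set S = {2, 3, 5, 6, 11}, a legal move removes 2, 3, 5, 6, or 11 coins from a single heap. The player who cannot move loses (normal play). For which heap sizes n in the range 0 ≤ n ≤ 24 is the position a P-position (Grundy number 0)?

0, 1, 8, 9, 16, 17, 24

G(0) = 0
G(1) = mex{} = 0
G(2) = mex{0} = 1
G(3) = mex{0,0} = 1
G(4) = mex{1,0} = 2
G(5) = mex{1,1,0} = 2
G(6) = mex{2,1,0,0} = 3
G(7) = mex{2,2,1,0} = 3
G(8) = mex{3,2,1,1} = 0
G(9) = mex{3,3,2,1} = 0
G(10) = mex{0,3,2,2} = 1
G(11) = mex{0,0,3,2,0} = 1
G(12) = mex{1,0,3,3,0} = 2
G(13) = mex{1,1,0,3,1} = 2
G(14) = mex{2,1,0,0,1} = 3
G(15) = mex{2,2,1,0,2} = 3
G(16) = mex{3,2,1,1,2} = 0
G(17) = mex{3,3,2,1,3} = 0
G(18) = mex{0,3,2,2,3} = 1
G(19) = mex{0,0,3,2,0} = 1
G(20) = mex{1,0,3,3,0} = 2
G(21) = mex{1,1,0,3,1} = 2
G(22) = mex{2,1,0,0,1} = 3
G(23) = mex{2,2,1,0,2} = 3
G(24) = mex{3,2,1,1,2} = 0
P-positions are exactly the n with G(n) = 0.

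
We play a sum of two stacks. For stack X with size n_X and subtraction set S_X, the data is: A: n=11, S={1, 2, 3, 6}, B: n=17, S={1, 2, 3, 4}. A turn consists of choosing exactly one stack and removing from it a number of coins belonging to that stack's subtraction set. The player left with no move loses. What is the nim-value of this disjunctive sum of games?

Stack A, S = {1, 2, 3, 6}:
G(0) = 0
G(1) = mex{0} = 1
G(2) = mex{1,0} = 2
G(3) = mex{2,1,0} = 3
G(4) = mex{3,2,1} = 0
G(5) = mex{0,3,2} = 1
G(6) = mex{1,0,3,0} = 2
G(7) = mex{2,1,0,1} = 3
G(8) = mex{3,2,1,2} = 0
G(9) = mex{0,3,2,3} = 1
G(10) = mex{1,0,3,0} = 2
G(11) = mex{2,1,0,1} = 3
G_A(11) = 3.
Stack B, S = {1, 2, 3, 4}:
n :  0  1  2  3  4  5  6  7  8  9 10 11 12 13 14 15 16 17
G :  0  1  2  3  4  0  1  2  3  4  0  1  2  3  4  0  1  2
G_B(17) = 2.
Combined Grundy value = 3 ⊕ 2 = 1.

1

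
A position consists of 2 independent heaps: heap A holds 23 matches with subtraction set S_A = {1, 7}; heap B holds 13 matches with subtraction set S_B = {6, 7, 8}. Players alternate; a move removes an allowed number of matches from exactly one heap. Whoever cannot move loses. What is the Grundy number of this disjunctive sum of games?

3

Heap A, S = {1, 7}:
n :  0  1  2  3  4  5  6  7  8  9 10 11 12 13 14 15 16 17 18 19 20 21 22 23
G :  0  1  0  1  0  1  0  1  0  1  0  1  0  1  0  1  0  1  0  1  0  1  0  1
G_A(23) = 1.
Heap B, S = {6, 7, 8}:
G(0) = 0
G(1) = mex{} = 0
G(2) = mex{} = 0
G(3) = mex{} = 0
G(4) = mex{} = 0
G(5) = mex{} = 0
G(6) = mex{0} = 1
G(7) = mex{0,0} = 1
G(8) = mex{0,0,0} = 1
G(9) = mex{0,0,0} = 1
G(10) = mex{0,0,0} = 1
G(11) = mex{0,0,0} = 1
G(12) = mex{1,0,0} = 2
G(13) = mex{1,1,0} = 2
G_B(13) = 2.
Combined Grundy value = 1 ⊕ 2 = 3.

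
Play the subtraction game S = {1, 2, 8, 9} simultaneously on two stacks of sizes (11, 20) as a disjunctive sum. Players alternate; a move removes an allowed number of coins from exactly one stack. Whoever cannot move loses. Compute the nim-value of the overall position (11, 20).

All stacks use S = {1, 2, 8, 9}:
n :  0  1  2  3  4  5  6  7  8  9 10 11 12 13 14 15 16 17 18 19 20
G :  0  1  2  0  1  2  0  1  2  3  0  1  2  0  1  2  0  1  2  3  0
Stack A: G(11) = 1.
Stack B: G(20) = 0.
Combined Grundy value = 1 ⊕ 0 = 1.

1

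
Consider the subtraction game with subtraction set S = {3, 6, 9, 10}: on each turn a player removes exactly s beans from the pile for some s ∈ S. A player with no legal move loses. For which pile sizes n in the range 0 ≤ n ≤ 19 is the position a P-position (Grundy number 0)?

0, 1, 2, 13, 14, 15

n :  0  1  2  3  4  5  6  7  8  9 10 11 12 13 14 15 16 17 18 19
G :  0  0  0  1  1  1  2  2  2  3  3  3  4  0  0  0  1  1  1  2
P-positions are exactly the n with G(n) = 0.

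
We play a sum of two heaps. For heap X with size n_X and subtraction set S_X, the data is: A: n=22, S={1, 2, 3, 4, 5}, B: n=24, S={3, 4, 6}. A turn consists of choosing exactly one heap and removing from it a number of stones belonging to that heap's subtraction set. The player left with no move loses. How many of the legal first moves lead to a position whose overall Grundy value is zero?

1

Heap A, S = {1, 2, 3, 4, 5}:
G(0) = 0
G(1) = mex{0} = 1
G(2) = mex{1,0} = 2
G(3) = mex{2,1,0} = 3
G(4) = mex{3,2,1,0} = 4
G(5) = mex{4,3,2,1,0} = 5
G(6) = mex{5,4,3,2,1} = 0
G(7) = mex{0,5,4,3,2} = 1
G(8) = mex{1,0,5,4,3} = 2
G(9) = mex{2,1,0,5,4} = 3
G(10) = mex{3,2,1,0,5} = 4
G(11) = mex{4,3,2,1,0} = 5
G(12) = mex{5,4,3,2,1} = 0
G(13) = mex{0,5,4,3,2} = 1
G(14) = mex{1,0,5,4,3} = 2
G(15) = mex{2,1,0,5,4} = 3
G(16) = mex{3,2,1,0,5} = 4
G(17) = mex{4,3,2,1,0} = 5
G(18) = mex{5,4,3,2,1} = 0
G(19) = mex{0,5,4,3,2} = 1
G(20) = mex{1,0,5,4,3} = 2
G(21) = mex{2,1,0,5,4} = 3
G(22) = mex{3,2,1,0,5} = 4
G_A(22) = 4.
Heap B, S = {3, 4, 6}:
G(0) = 0
G(1) = mex{} = 0
G(2) = mex{} = 0
G(3) = mex{0} = 1
G(4) = mex{0,0} = 1
G(5) = mex{0,0} = 1
G(6) = mex{1,0,0} = 2
G(7) = mex{1,1,0} = 2
G(8) = mex{1,1,0} = 2
G(9) = mex{2,1,1} = 0
G(10) = mex{2,2,1} = 0
G(11) = mex{2,2,1} = 0
G(12) = mex{0,2,2} = 1
G(13) = mex{0,0,2} = 1
G(14) = mex{0,0,2} = 1
G(15) = mex{1,0,0} = 2
G(16) = mex{1,1,0} = 2
G(17) = mex{1,1,0} = 2
G(18) = mex{2,1,1} = 0
G(19) = mex{2,2,1} = 0
G(20) = mex{2,2,1} = 0
G(21) = mex{0,2,2} = 1
G(22) = mex{0,0,2} = 1
G(23) = mex{0,0,2} = 1
G(24) = mex{1,0,0} = 2
G_B(24) = 2.
Combined Grundy value = 4 ⊕ 2 = 6.
A winning move leaves total XOR = 0, i.e. changes one component's Grundy value g to g ⊕ X where X is the current total.
Heap A: need g' = 4⊕6 = 2. Options: 22−1→G=3, 22−2→G=2, 22−3→G=1, 22−4→G=0, 22−5→G=5. Hits: 1.
Heap B: need g' = 2⊕6 = 4. Options: 24−3→G=1, 24−4→G=0, 24−6→G=0. Hits: 0.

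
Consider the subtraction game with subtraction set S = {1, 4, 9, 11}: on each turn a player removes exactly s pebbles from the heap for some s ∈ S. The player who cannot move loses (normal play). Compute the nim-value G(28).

1

n :  0  1  2  3  4  5  6  7  8  9 10 11 12 13 14 15 16 17 18 19 20 21 22 23 24 25 26 27 28
G :  0  1  0  1  2  0  1  0  1  2  0  1  0  1  2  0  1  0  1  2  0  1  0  1  2  0  1  0  1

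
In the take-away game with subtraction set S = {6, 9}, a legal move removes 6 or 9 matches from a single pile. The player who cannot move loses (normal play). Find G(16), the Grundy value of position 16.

0

G(0) = 0
G(1) = mex{} = 0
G(2) = mex{} = 0
G(3) = mex{} = 0
G(4) = mex{} = 0
G(5) = mex{} = 0
G(6) = mex{0} = 1
G(7) = mex{0} = 1
G(8) = mex{0} = 1
G(9) = mex{0,0} = 1
G(10) = mex{0,0} = 1
G(11) = mex{0,0} = 1
G(12) = mex{1,0} = 2
G(13) = mex{1,0} = 2
G(14) = mex{1,0} = 2
G(15) = mex{1,1} = 0
G(16) = mex{1,1} = 0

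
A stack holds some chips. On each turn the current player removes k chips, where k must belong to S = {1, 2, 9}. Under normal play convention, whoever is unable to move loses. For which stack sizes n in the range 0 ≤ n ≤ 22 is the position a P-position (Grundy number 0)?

0, 3, 6, 10, 13, 16, 20

n :  0  1  2  3  4  5  6  7  8  9 10 11 12 13 14 15 16 17 18 19 20 21 22
G :  0  1  2  0  1  2  0  1  2  3  0  1  2  0  1  2  0  1  2  3  0  1  2
P-positions are exactly the n with G(n) = 0.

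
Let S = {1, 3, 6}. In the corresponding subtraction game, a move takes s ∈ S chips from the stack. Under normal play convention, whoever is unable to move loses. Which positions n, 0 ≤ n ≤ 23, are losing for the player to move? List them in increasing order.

0, 2, 4, 9, 11, 13, 18, 20, 22

G(0) = 0
G(1) = mex{0} = 1
G(2) = mex{1} = 0
G(3) = mex{0,0} = 1
G(4) = mex{1,1} = 0
G(5) = mex{0,0} = 1
G(6) = mex{1,1,0} = 2
G(7) = mex{2,0,1} = 3
G(8) = mex{3,1,0} = 2
G(9) = mex{2,2,1} = 0
G(10) = mex{0,3,0} = 1
G(11) = mex{1,2,1} = 0
G(12) = mex{0,0,2} = 1
G(13) = mex{1,1,3} = 0
G(14) = mex{0,0,2} = 1
G(15) = mex{1,1,0} = 2
G(16) = mex{2,0,1} = 3
G(17) = mex{3,1,0} = 2
G(18) = mex{2,2,1} = 0
G(19) = mex{0,3,0} = 1
G(20) = mex{1,2,1} = 0
G(21) = mex{0,0,2} = 1
G(22) = mex{1,1,3} = 0
G(23) = mex{0,0,2} = 1
P-positions are exactly the n with G(n) = 0.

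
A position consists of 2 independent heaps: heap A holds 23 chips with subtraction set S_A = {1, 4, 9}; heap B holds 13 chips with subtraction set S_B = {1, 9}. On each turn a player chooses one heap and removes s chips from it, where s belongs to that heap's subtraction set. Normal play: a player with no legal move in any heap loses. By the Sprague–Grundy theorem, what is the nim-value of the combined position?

Heap A, S = {1, 4, 9}:
n :  0  1  2  3  4  5  6  7  8  9 10 11 12 13 14 15 16 17 18 19 20 21 22 23
G :  0  1  0  1  2  0  1  0  1  2  0  1  0  1  2  0  1  0  1  2  0  1  0  1
G_A(23) = 1.
Heap B, S = {1, 9}:
n :  0  1  2  3  4  5  6  7  8  9 10 11 12 13
G :  0  1  0  1  0  1  0  1  0  1  0  1  0  1
G_B(13) = 1.
Combined Grundy value = 1 ⊕ 1 = 0.

0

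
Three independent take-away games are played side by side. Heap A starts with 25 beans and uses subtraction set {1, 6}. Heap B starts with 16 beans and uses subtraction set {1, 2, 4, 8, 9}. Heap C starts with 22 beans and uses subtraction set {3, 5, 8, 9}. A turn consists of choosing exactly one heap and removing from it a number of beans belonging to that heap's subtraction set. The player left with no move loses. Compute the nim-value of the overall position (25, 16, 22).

3

Heap A, S = {1, 6}:
G(0) = 0
G(1) = mex{0} = 1
G(2) = mex{1} = 0
G(3) = mex{0} = 1
G(4) = mex{1} = 0
G(5) = mex{0} = 1
G(6) = mex{1,0} = 2
G(7) = mex{2,1} = 0
G(8) = mex{0,0} = 1
G(9) = mex{1,1} = 0
G(10) = mex{0,0} = 1
G(11) = mex{1,1} = 0
G(12) = mex{0,2} = 1
G(13) = mex{1,0} = 2
G(14) = mex{2,1} = 0
G(15) = mex{0,0} = 1
G(16) = mex{1,1} = 0
G(17) = mex{0,0} = 1
G(18) = mex{1,1} = 0
G(19) = mex{0,2} = 1
G(20) = mex{1,0} = 2
G(21) = mex{2,1} = 0
G(22) = mex{0,0} = 1
G(23) = mex{1,1} = 0
G(24) = mex{0,0} = 1
G(25) = mex{1,1} = 0
G_A(25) = 0.
Heap B, S = {1, 2, 4, 8, 9}:
G(0) = 0
G(1) = mex{0} = 1
G(2) = mex{1,0} = 2
G(3) = mex{2,1} = 0
G(4) = mex{0,2,0} = 1
G(5) = mex{1,0,1} = 2
G(6) = mex{2,1,2} = 0
G(7) = mex{0,2,0} = 1
G(8) = mex{1,0,1,0} = 2
G(9) = mex{2,1,2,1,0} = 3
G(10) = mex{3,2,0,2,1} = 4
G(11) = mex{4,3,1,0,2} = 5
G(12) = mex{5,4,2,1,0} = 3
G(13) = mex{3,5,3,2,1} = 0
G(14) = mex{0,3,4,0,2} = 1
G(15) = mex{1,0,5,1,0} = 2
G(16) = mex{2,1,3,2,1} = 0
G_B(16) = 0.
Heap C, S = {3, 5, 8, 9}:
G(0) = 0
G(1) = mex{} = 0
G(2) = mex{} = 0
G(3) = mex{0} = 1
G(4) = mex{0} = 1
G(5) = mex{0,0} = 1
G(6) = mex{1,0} = 2
G(7) = mex{1,0} = 2
G(8) = mex{1,1,0} = 2
G(9) = mex{2,1,0,0} = 3
G(10) = mex{2,1,0,0} = 3
G(11) = mex{2,2,1,0} = 3
G(12) = mex{3,2,1,1} = 0
G(13) = mex{3,2,1,1} = 0
G(14) = mex{3,3,2,1} = 0
G(15) = mex{0,3,2,2} = 1
G(16) = mex{0,3,2,2} = 1
G(17) = mex{0,0,3,2} = 1
G(18) = mex{1,0,3,3} = 2
G(19) = mex{1,0,3,3} = 2
G(20) = mex{1,1,0,3} = 2
G(21) = mex{2,1,0,0} = 3
G(22) = mex{2,1,0,0} = 3
G_C(22) = 3.
Combined Grundy value = 0 ⊕ 0 ⊕ 3 = 3.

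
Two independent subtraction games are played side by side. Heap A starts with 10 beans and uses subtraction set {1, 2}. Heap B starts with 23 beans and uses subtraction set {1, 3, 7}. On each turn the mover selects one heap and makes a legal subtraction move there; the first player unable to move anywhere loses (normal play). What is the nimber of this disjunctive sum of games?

Heap A, S = {1, 2}:
G(0) = 0
G(1) = mex{0} = 1
G(2) = mex{1,0} = 2
G(3) = mex{2,1} = 0
G(4) = mex{0,2} = 1
G(5) = mex{1,0} = 2
G(6) = mex{2,1} = 0
G(7) = mex{0,2} = 1
G(8) = mex{1,0} = 2
G(9) = mex{2,1} = 0
G(10) = mex{0,2} = 1
G_A(10) = 1.
Heap B, S = {1, 3, 7}:
n :  0  1  2  3  4  5  6  7  8  9 10 11 12 13 14 15 16 17 18 19 20 21 22 23
G :  0  1  0  1  0  1  0  1  0  1  0  1  0  1  0  1  0  1  0  1  0  1  0  1
G_B(23) = 1.
Combined Grundy value = 1 ⊕ 1 = 0.

0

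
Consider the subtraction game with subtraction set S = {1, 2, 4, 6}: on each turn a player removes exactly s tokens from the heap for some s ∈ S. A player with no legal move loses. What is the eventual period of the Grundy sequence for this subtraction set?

G(0) = 0
G(1) = mex{0} = 1
G(2) = mex{1,0} = 2
G(3) = mex{2,1} = 0
G(4) = mex{0,2,0} = 1
G(5) = mex{1,0,1} = 2
G(6) = mex{2,1,2,0} = 3
G(7) = mex{3,2,0,1} = 4
G(8) = mex{4,3,1,2} = 0
G(9) = mex{0,4,2,0} = 1
G(10) = mex{1,0,3,1} = 2
G(11) = mex{2,1,4,2} = 0
G(12) = mex{0,2,0,3} = 1
G(13) = mex{1,0,1,4} = 2
G(14) = mex{2,1,2,0} = 3
G(15) = mex{3,2,0,1} = 4
G(16) = mex{4,3,1,2} = 0
G(17) = mex{0,4,2,0} = 1
G(n+8) = G(n) holds for n = 0,…,5 (a full window of length max(S) = 6), so the sequence is purely periodic with period 8.

8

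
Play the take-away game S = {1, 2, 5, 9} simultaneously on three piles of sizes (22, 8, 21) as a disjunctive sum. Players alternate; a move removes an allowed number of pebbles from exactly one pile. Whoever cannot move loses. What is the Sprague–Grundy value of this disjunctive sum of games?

All piles use S = {1, 2, 5, 9}:
n :  0  1  2  3  4  5  6  7  8  9 10 11 12 13 14 15 16 17 18 19 20 21 22
G :  0  1  2  0  1  2  0  1  2  3  0  1  2  0  1  2  0  1  2  3  0  1  2
Pile A: G(22) = 2.
Pile B: G(8) = 2.
Pile C: G(21) = 1.
Combined Grundy value = 2 ⊕ 2 ⊕ 1 = 1.

1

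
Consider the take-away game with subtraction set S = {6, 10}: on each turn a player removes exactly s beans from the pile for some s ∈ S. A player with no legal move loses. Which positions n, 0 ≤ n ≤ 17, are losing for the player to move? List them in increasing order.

G(0) = 0
G(1) = mex{} = 0
G(2) = mex{} = 0
G(3) = mex{} = 0
G(4) = mex{} = 0
G(5) = mex{} = 0
G(6) = mex{0} = 1
G(7) = mex{0} = 1
G(8) = mex{0} = 1
G(9) = mex{0} = 1
G(10) = mex{0,0} = 1
G(11) = mex{0,0} = 1
G(12) = mex{1,0} = 2
G(13) = mex{1,0} = 2
G(14) = mex{1,0} = 2
G(15) = mex{1,0} = 2
G(16) = mex{1,1} = 0
G(17) = mex{1,1} = 0
P-positions are exactly the n with G(n) = 0.

0, 1, 2, 3, 4, 5, 16, 17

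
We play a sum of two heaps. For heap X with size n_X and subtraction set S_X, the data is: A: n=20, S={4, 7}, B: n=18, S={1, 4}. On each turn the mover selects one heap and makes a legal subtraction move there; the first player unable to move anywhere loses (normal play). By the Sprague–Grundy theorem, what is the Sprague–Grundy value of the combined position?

Heap A, S = {4, 7}:
G(0) = 0
G(1) = mex{} = 0
G(2) = mex{} = 0
G(3) = mex{} = 0
G(4) = mex{0} = 1
G(5) = mex{0} = 1
G(6) = mex{0} = 1
G(7) = mex{0,0} = 1
G(8) = mex{1,0} = 2
G(9) = mex{1,0} = 2
G(10) = mex{1,0} = 2
G(11) = mex{1,1} = 0
G(12) = mex{2,1} = 0
G(13) = mex{2,1} = 0
G(14) = mex{2,1} = 0
G(15) = mex{0,2} = 1
G(16) = mex{0,2} = 1
G(17) = mex{0,2} = 1
G(18) = mex{0,0} = 1
G(19) = mex{1,0} = 2
G(20) = mex{1,0} = 2
G_A(20) = 2.
Heap B, S = {1, 4}:
n :  0  1  2  3  4  5  6  7  8  9 10 11 12 13 14 15 16 17 18
G :  0  1  0  1  2  0  1  0  1  2  0  1  0  1  2  0  1  0  1
G_B(18) = 1.
Combined Grundy value = 2 ⊕ 1 = 3.

3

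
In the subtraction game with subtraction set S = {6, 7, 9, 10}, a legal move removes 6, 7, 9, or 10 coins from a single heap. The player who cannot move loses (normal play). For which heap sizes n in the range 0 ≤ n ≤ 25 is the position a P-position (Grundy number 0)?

0, 1, 2, 3, 4, 5, 16, 17, 18, 19, 20, 21

G(0) = 0
G(1) = mex{} = 0
G(2) = mex{} = 0
G(3) = mex{} = 0
G(4) = mex{} = 0
G(5) = mex{} = 0
G(6) = mex{0} = 1
G(7) = mex{0,0} = 1
G(8) = mex{0,0} = 1
G(9) = mex{0,0,0} = 1
G(10) = mex{0,0,0,0} = 1
G(11) = mex{0,0,0,0} = 1
G(12) = mex{1,0,0,0} = 2
G(13) = mex{1,1,0,0} = 2
G(14) = mex{1,1,0,0} = 2
G(15) = mex{1,1,1,0} = 2
G(16) = mex{1,1,1,1} = 0
G(17) = mex{1,1,1,1} = 0
G(18) = mex{2,1,1,1} = 0
G(19) = mex{2,2,1,1} = 0
G(20) = mex{2,2,1,1} = 0
G(21) = mex{2,2,2,1} = 0
G(22) = mex{0,2,2,2} = 1
G(23) = mex{0,0,2,2} = 1
G(24) = mex{0,0,2,2} = 1
G(25) = mex{0,0,0,2} = 1
P-positions are exactly the n with G(n) = 0.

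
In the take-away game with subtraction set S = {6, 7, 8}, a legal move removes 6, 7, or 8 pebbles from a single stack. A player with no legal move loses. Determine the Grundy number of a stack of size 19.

0

n :  0  1  2  3  4  5  6  7  8  9 10 11 12 13 14 15 16 17 18 19
G :  0  0  0  0  0  0  1  1  1  1  1  1  2  2  0  0  0  0  0  0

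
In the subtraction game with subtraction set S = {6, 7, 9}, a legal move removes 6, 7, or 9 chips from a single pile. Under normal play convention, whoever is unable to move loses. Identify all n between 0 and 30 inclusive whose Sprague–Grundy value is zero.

n :  0  1  2  3  4  5  6  7  8  9 10 11 12 13 14 15 16 17 18 19 20 21 22 23 24 25 26 27 28 29 30
G :  0  0  0  0  0  0  1  1  1  1  1  1  2  2  2  0  0  0  0  0  0  1  1  1  1  1  1  2  2  2  0
P-positions are exactly the n with G(n) = 0.

0, 1, 2, 3, 4, 5, 15, 16, 17, 18, 19, 20, 30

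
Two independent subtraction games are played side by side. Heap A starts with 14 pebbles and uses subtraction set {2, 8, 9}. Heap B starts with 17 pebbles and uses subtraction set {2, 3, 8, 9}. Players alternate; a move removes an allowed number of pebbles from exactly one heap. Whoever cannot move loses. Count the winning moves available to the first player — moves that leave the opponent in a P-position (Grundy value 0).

1

Heap A, S = {2, 8, 9}:
n :  0  1  2  3  4  5  6  7  8  9 10 11 12 13 14
G :  0  0  1  1  0  0  1  1  2  2  3  0  2  1  3
G_A(14) = 3.
Heap B, S = {2, 3, 8, 9}:
n :  0  1  2  3  4  5  6  7  8  9 10 11 12 13 14 15 16 17
G :  0  0  1  1  2  0  0  1  1  2  2  0  0  1  1  2  0  0
G_B(17) = 0.
Combined Grundy value = 3 ⊕ 0 = 3.
A winning move leaves total XOR = 0, i.e. changes one component's Grundy value g to g ⊕ X where X is the current total.
Heap A: need g' = 3⊕3 = 0. Options: 14−2→G=2, 14−8→G=1, 14−9→G=0. Hits: 1.
Heap B: need g' = 0⊕3 = 3. Options: 17−2→G=2, 17−3→G=1, 17−8→G=2, 17−9→G=1. Hits: 0.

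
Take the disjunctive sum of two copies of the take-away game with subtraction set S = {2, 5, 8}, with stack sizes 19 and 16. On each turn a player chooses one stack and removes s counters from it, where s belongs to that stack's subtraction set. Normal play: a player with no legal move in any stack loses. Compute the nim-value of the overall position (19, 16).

All stacks use S = {2, 5, 8}:
n :  0  1  2  3  4  5  6  7  8  9 10 11 12 13 14 15 16 17 18 19
G :  0  0  1  1  0  2  1  0  2  1  0  0  1  1  0  2  1  0  2  1
Stack A: G(19) = 1.
Stack B: G(16) = 1.
Combined Grundy value = 1 ⊕ 1 = 0.

0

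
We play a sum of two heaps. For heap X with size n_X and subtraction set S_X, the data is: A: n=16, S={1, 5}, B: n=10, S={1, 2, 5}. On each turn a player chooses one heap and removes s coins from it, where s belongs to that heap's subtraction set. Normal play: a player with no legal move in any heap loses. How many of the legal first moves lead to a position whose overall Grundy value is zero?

Heap A, S = {1, 5}:
G(0) = 0
G(1) = mex{0} = 1
G(2) = mex{1} = 0
G(3) = mex{0} = 1
G(4) = mex{1} = 0
G(5) = mex{0,0} = 1
G(6) = mex{1,1} = 0
G(7) = mex{0,0} = 1
G(8) = mex{1,1} = 0
G(9) = mex{0,0} = 1
G(10) = mex{1,1} = 0
G(11) = mex{0,0} = 1
G(12) = mex{1,1} = 0
G(13) = mex{0,0} = 1
G(14) = mex{1,1} = 0
G(15) = mex{0,0} = 1
G(16) = mex{1,1} = 0
G_A(16) = 0.
Heap B, S = {1, 2, 5}:
G(0) = 0
G(1) = mex{0} = 1
G(2) = mex{1,0} = 2
G(3) = mex{2,1} = 0
G(4) = mex{0,2} = 1
G(5) = mex{1,0,0} = 2
G(6) = mex{2,1,1} = 0
G(7) = mex{0,2,2} = 1
G(8) = mex{1,0,0} = 2
G(9) = mex{2,1,1} = 0
G(10) = mex{0,2,2} = 1
G_B(10) = 1.
Combined Grundy value = 0 ⊕ 1 = 1.
A winning move leaves total XOR = 0, i.e. changes one component's Grundy value g to g ⊕ X where X is the current total.
Heap A: need g' = 0⊕1 = 1. Options: 16−1→G=1, 16−5→G=1. Hits: 2.
Heap B: need g' = 1⊕1 = 0. Options: 10−1→G=0, 10−2→G=2, 10−5→G=2. Hits: 1.

3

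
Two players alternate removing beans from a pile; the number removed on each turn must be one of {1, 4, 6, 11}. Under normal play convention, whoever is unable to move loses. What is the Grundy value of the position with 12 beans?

0

n :  0  1  2  3  4  5  6  7  8  9 10 11 12
G :  0  1  0  1  2  0  1  0  1  2  0  1  0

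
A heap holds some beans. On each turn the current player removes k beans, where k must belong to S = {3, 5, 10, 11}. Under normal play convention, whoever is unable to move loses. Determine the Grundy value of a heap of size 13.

2

n :  0  1  2  3  4  5  6  7  8  9 10 11 12 13
G :  0  0  0  1  1  1  2  2  0  0  3  1  1  2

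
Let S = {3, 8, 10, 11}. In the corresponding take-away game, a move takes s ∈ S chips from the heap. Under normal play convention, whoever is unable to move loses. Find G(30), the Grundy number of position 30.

3

n :  0  1  2  3  4  5  6  7  8  9 10 11 12 13 14 15 16 17 18 19 20 21 22 23 24 25 26 27 28 29 30
G :  0  0  0  1  1  1  0  0  2  1  1  3  2  2  2  3  3  3  4  0  0  0  1  1  1  0  0  2  1  1  3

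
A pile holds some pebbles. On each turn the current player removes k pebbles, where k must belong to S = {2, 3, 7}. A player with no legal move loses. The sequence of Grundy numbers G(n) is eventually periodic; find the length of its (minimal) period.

n :  0  1  2  3  4  5  6  7  8  9 10 11 12 13 14
G :  0  0  1  1  2  0  0  1  1  2  0  0  1  1  2
G(n+5) = G(n) holds for n = 0,…,6 (a full window of length max(S) = 7), so the sequence is purely periodic with period 5.

5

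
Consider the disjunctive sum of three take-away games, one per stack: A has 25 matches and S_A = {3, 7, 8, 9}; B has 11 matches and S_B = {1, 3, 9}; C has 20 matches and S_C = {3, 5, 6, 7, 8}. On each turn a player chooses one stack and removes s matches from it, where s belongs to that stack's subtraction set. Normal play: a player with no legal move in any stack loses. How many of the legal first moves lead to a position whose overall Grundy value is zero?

Stack A, S = {3, 7, 8, 9}:
n :  0  1  2  3  4  5  6  7  8  9 10 11 12 13 14 15 16 17 18 19 20 21 22 23 24 25
G :  0  0  0  1  1  1  0  2  2  1  3  3  0  2  4  1  0  0  0  1  1  1  0  2  2  1
G_A(25) = 1.
Stack B, S = {1, 3, 9}:
n :  0  1  2  3  4  5  6  7  8  9 10 11
G :  0  1  0  1  0  1  0  1  0  1  0  1
G_B(11) = 1.
Stack C, S = {3, 5, 6, 7, 8}:
n :  0  1  2  3  4  5  6  7  8  9 10 11 12 13 14 15 16 17 18 19 20
G :  0  0  0  1  1  1  2  2  2  3  3  0  0  0  1  1  1  2  2  2  3
G_C(20) = 3.
Combined Grundy value = 1 ⊕ 1 ⊕ 3 = 3.
A winning move leaves total XOR = 0, i.e. changes one component's Grundy value g to g ⊕ X where X is the current total.
Stack A: need g' = 1⊕3 = 2. Options: 25−3→G=0, 25−7→G=0, 25−8→G=0, 25−9→G=0. Hits: 0.
Stack B: need g' = 1⊕3 = 2. Options: 11−1→G=0, 11−3→G=0, 11−9→G=0. Hits: 0.
Stack C: need g' = 3⊕3 = 0. Options: 20−3→G=2, 20−5→G=1, 20−6→G=1, 20−7→G=0, 20−8→G=0. Hits: 2.

2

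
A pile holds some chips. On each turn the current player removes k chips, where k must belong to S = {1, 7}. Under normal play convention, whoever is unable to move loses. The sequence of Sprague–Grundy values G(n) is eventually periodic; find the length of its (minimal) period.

2

G(0) = 0
G(1) = mex{0} = 1
G(2) = mex{1} = 0
G(3) = mex{0} = 1
G(4) = mex{1} = 0
G(5) = mex{0} = 1
G(6) = mex{1} = 0
G(7) = mex{0,0} = 1
G(8) = mex{1,1} = 0
G(9) = mex{0,0} = 1
G(10) = mex{1,1} = 0
G(11) = mex{0,0} = 1
G(12) = mex{1,1} = 0
G(13) = mex{0,0} = 1
G(14) = mex{1,1} = 0
G(n+2) = G(n) holds for n = 0,…,6 (a full window of length max(S) = 7), so the sequence is purely periodic with period 2.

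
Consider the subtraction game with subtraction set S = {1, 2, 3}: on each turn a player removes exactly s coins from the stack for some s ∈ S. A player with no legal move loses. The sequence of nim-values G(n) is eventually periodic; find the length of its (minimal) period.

4

n :  0  1  2  3  4  5  6  7  8  9 10 11 12 13 14
G :  0  1  2  3  0  1  2  3  0  1  2  3  0  1  2
G(n+4) = G(n) holds for n = 0,…,2 (a full window of length max(S) = 3), so the sequence is purely periodic with period 4.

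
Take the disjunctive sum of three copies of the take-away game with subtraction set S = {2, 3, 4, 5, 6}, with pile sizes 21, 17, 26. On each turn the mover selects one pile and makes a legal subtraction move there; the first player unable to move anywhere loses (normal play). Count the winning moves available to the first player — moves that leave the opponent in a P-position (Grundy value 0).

6

All piles use S = {2, 3, 4, 5, 6}:
G(0) = 0
G(1) = mex{} = 0
G(2) = mex{0} = 1
G(3) = mex{0,0} = 1
G(4) = mex{1,0,0} = 2
G(5) = mex{1,1,0,0} = 2
G(6) = mex{2,1,1,0,0} = 3
G(7) = mex{2,2,1,1,0} = 3
G(8) = mex{3,2,2,1,1} = 0
G(9) = mex{3,3,2,2,1} = 0
G(10) = mex{0,3,3,2,2} = 1
G(11) = mex{0,0,3,3,2} = 1
G(12) = mex{1,0,0,3,3} = 2
G(13) = mex{1,1,0,0,3} = 2
G(14) = mex{2,1,1,0,0} = 3
G(15) = mex{2,2,1,1,0} = 3
G(16) = mex{3,2,2,1,1} = 0
G(17) = mex{3,3,2,2,1} = 0
G(18) = mex{0,3,3,2,2} = 1
G(19) = mex{0,0,3,3,2} = 1
G(20) = mex{1,0,0,3,3} = 2
G(21) = mex{1,1,0,0,3} = 2
G(22) = mex{2,1,1,0,0} = 3
G(23) = mex{2,2,1,1,0} = 3
G(24) = mex{3,2,2,1,1} = 0
G(25) = mex{3,3,2,2,1} = 0
G(26) = mex{0,3,3,2,2} = 1
Pile A: G(21) = 2.
Pile B: G(17) = 0.
Pile C: G(26) = 1.
Combined Grundy value = 2 ⊕ 0 ⊕ 1 = 3.
A winning move leaves total XOR = 0, i.e. changes one component's Grundy value g to g ⊕ X where X is the current total.
Pile A: need g' = 2⊕3 = 1. Options: 21−2→G=1, 21−3→G=1, 21−4→G=0, 21−5→G=0, 21−6→G=3. Hits: 2.
Pile B: need g' = 0⊕3 = 3. Options: 17−2→G=3, 17−3→G=3, 17−4→G=2, 17−5→G=2, 17−6→G=1. Hits: 2.
Pile C: need g' = 1⊕3 = 2. Options: 26−2→G=0, 26−3→G=3, 26−4→G=3, 26−5→G=2, 26−6→G=2. Hits: 2.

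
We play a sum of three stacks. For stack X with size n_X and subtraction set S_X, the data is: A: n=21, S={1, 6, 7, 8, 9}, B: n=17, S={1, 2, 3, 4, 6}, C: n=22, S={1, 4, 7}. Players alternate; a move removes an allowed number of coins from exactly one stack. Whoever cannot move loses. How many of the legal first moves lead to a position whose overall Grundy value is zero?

Stack A, S = {1, 6, 7, 8, 9}:
G(0) = 0
G(1) = mex{0} = 1
G(2) = mex{1} = 0
G(3) = mex{0} = 1
G(4) = mex{1} = 0
G(5) = mex{0} = 1
G(6) = mex{1,0} = 2
G(7) = mex{2,1,0} = 3
G(8) = mex{3,0,1,0} = 2
G(9) = mex{2,1,0,1,0} = 3
G(10) = mex{3,0,1,0,1} = 2
G(11) = mex{2,1,0,1,0} = 3
G(12) = mex{3,2,1,0,1} = 4
G(13) = mex{4,3,2,1,0} = 5
G(14) = mex{5,2,3,2,1} = 0
G(15) = mex{0,3,2,3,2} = 1
G(16) = mex{1,2,3,2,3} = 0
G(17) = mex{0,3,2,3,2} = 1
G(18) = mex{1,4,3,2,3} = 0
G(19) = mex{0,5,4,3,2} = 1
G(20) = mex{1,0,5,4,3} = 2
G(21) = mex{2,1,0,5,4} = 3
G_A(21) = 3.
Stack B, S = {1, 2, 3, 4, 6}:
n :  0  1  2  3  4  5  6  7  8  9 10 11 12 13 14 15 16 17
G :  0  1  2  3  4  0  1  2  3  4  0  1  2  3  4  0  1  2
G_B(17) = 2.
Stack C, S = {1, 4, 7}:
G(0) = 0
G(1) = mex{0} = 1
G(2) = mex{1} = 0
G(3) = mex{0} = 1
G(4) = mex{1,0} = 2
G(5) = mex{2,1} = 0
G(6) = mex{0,0} = 1
G(7) = mex{1,1,0} = 2
G(8) = mex{2,2,1} = 0
G(9) = mex{0,0,0} = 1
G(10) = mex{1,1,1} = 0
G(11) = mex{0,2,2} = 1
G(12) = mex{1,0,0} = 2
G(13) = mex{2,1,1} = 0
G(14) = mex{0,0,2} = 1
G(15) = mex{1,1,0} = 2
G(16) = mex{2,2,1} = 0
G(17) = mex{0,0,0} = 1
G(18) = mex{1,1,1} = 0
G(19) = mex{0,2,2} = 1
G(20) = mex{1,0,0} = 2
G(21) = mex{2,1,1} = 0
G(22) = mex{0,0,2} = 1
G_C(22) = 1.
Combined Grundy value = 3 ⊕ 2 ⊕ 1 = 0.
A winning move leaves total XOR = 0, i.e. changes one component's Grundy value g to g ⊕ X where X is the current total.
Stack A: target g' = 3⊕0 = 3, but every legal move changes the Grundy value (mex property), so 0 moves.
Stack B: target g' = 2⊕0 = 2, but every legal move changes the Grundy value (mex property), so 0 moves.
Stack C: target g' = 1⊕0 = 1, but every legal move changes the Grundy value (mex property), so 0 moves.

0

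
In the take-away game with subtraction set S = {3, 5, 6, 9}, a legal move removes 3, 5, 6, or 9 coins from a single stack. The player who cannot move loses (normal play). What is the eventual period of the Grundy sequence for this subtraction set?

12

n :  0  1  2  3  4  5  6  7  8  9 10 11 12 13 14 15 16 17 18 19 20 21 22 23 24 25
G :  0  0  0  1  1  1  2  2  2  3  3  3  0  0  0  1  1  1  2  2  2  3  3  3  0  0
G(n+12) = G(n) holds for n = 0,…,8 (a full window of length max(S) = 9), so the sequence is purely periodic with period 12.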